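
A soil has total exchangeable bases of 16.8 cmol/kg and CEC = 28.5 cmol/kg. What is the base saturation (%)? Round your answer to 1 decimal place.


Step 1: BS = 100 * (sum of bases) / CEC
Step 2: BS = 100 * 16.8 / 28.5
Step 3: BS = 58.9%

58.9


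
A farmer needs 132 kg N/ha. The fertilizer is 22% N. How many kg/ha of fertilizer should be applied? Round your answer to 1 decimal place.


Step 1: Fertilizer rate = target N / (N content / 100)
Step 2: Rate = 132 / (22 / 100)
Step 3: Rate = 132 / 0.22
Step 4: Rate = 600.0 kg/ha

600.0


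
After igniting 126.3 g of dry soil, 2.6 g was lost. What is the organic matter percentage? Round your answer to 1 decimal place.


Step 1: OM% = 100 * LOI / sample mass
Step 2: OM = 100 * 2.6 / 126.3
Step 3: OM = 2.1%

2.1


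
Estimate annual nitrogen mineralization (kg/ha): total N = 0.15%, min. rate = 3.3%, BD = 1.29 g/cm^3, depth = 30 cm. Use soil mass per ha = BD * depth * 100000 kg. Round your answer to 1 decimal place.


Step 1: Soil mass per ha = BD * depth * 100000 = 1.29 * 30 * 100000 = 3870000 kg
Step 2: Total N pool = soil mass * N%/100 = 3870000 * 0.15/100 = 5805.0 kg/ha
Step 3: N mineralized = N pool * rate%/100 = 5805.0 * 3.3/100 = 191.6 kg/ha/yr

191.6


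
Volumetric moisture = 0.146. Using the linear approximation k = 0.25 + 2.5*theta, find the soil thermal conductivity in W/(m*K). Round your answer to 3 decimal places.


Step 1: k = 0.25 + 2.5 * theta
Step 2: k = 0.25 + 2.5 * 0.146
Step 3: k = 0.25 + 0.365
Step 4: k = 0.615 W/(m*K)

0.615


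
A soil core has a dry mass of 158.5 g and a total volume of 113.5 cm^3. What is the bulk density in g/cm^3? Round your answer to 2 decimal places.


Step 1: Identify the formula: BD = dry mass / volume
Step 2: Substitute values: BD = 158.5 / 113.5
Step 3: BD = 1.4 g/cm^3

1.4


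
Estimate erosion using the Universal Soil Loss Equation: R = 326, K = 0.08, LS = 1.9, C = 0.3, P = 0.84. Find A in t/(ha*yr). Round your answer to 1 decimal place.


Step 1: A = R * K * LS * C * P
Step 2: R * K = 326 * 0.08 = 26.08
Step 3: (R*K) * LS = 26.08 * 1.9 = 49.552
Step 4: * C * P = 49.552 * 0.3 * 0.84 = 12.5
Step 5: A = 12.5 t/(ha*yr)

12.5


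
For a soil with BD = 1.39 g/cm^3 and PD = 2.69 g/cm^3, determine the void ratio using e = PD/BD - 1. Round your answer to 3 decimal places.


Step 1: e = PD / BD - 1
Step 2: e = 2.69 / 1.39 - 1
Step 3: e = 1.93525 - 1
Step 4: e = 0.935

0.935


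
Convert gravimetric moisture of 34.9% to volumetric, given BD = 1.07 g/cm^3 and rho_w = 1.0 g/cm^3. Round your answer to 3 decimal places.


Step 1: theta = (w / 100) * BD / rho_w
Step 2: theta = (34.9 / 100) * 1.07 / 1.0
Step 3: theta = 0.349 * 1.07
Step 4: theta = 0.373

0.373


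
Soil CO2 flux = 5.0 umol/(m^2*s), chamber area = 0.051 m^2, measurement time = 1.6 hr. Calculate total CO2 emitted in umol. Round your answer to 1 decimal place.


Step 1: Convert time to seconds: 1.6 hr * 3600 = 5760.0 s
Step 2: Total = flux * area * time_s
Step 3: Total = 5.0 * 0.051 * 5760.0
Step 4: Total = 1468.8 umol

1468.8


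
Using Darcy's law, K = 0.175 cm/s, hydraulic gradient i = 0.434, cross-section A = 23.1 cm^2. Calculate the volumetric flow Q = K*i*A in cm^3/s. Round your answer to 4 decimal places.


Step 1: Apply Darcy's law: Q = K * i * A
Step 2: Q = 0.175 * 0.434 * 23.1
Step 3: Q = 1.7544 cm^3/s

1.7544


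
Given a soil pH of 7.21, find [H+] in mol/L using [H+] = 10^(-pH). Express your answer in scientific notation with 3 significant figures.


Step 1: [H+] = 10^(-pH)
Step 2: [H+] = 10^(-7.21)
Step 3: [H+] = 6.17e-08 mol/L

6.17e-08


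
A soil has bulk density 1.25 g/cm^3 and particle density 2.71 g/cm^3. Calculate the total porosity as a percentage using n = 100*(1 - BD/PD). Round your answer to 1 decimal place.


Step 1: Formula: n = 100 * (1 - BD / PD)
Step 2: n = 100 * (1 - 1.25 / 2.71)
Step 3: n = 100 * (1 - 0.46125)
Step 4: n = 53.9%

53.9


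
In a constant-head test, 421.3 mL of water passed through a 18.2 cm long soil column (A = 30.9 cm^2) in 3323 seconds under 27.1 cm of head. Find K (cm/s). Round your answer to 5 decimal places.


Step 1: K = Q * L / (A * t * h)
Step 2: Numerator = 421.3 * 18.2 = 7667.66
Step 3: Denominator = 30.9 * 3323 * 27.1 = 2782646.97
Step 4: K = 7667.66 / 2782646.97 = 0.00276 cm/s

0.00276


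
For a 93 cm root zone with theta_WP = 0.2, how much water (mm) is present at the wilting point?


Step 1: Water (mm) = theta_WP * depth * 10
Step 2: Water = 0.2 * 93 * 10
Step 3: Water = 186.0 mm

186.0


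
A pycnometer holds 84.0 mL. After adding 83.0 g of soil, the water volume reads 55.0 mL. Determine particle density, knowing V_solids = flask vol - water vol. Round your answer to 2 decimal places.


Step 1: Volume of solids = flask volume - water volume with soil
Step 2: V_solids = 84.0 - 55.0 = 29.0 mL
Step 3: Particle density = mass / V_solids = 83.0 / 29.0 = 2.86 g/cm^3

2.86


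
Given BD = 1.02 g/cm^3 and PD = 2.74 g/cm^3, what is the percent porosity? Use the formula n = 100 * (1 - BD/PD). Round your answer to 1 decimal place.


Step 1: Formula: n = 100 * (1 - BD / PD)
Step 2: n = 100 * (1 - 1.02 / 2.74)
Step 3: n = 100 * (1 - 0.37226)
Step 4: n = 62.8%

62.8


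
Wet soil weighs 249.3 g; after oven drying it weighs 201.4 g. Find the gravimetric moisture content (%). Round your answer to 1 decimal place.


Step 1: Water mass = wet - dry = 249.3 - 201.4 = 47.9 g
Step 2: w = 100 * water mass / dry mass
Step 3: w = 100 * 47.9 / 201.4 = 23.8%

23.8


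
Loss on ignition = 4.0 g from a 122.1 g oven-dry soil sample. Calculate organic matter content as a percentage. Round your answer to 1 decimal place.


Step 1: OM% = 100 * LOI / sample mass
Step 2: OM = 100 * 4.0 / 122.1
Step 3: OM = 3.3%

3.3


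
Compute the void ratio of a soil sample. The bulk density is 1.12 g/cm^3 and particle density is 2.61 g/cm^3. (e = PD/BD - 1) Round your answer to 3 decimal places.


Step 1: e = PD / BD - 1
Step 2: e = 2.61 / 1.12 - 1
Step 3: e = 2.33036 - 1
Step 4: e = 1.33

1.33


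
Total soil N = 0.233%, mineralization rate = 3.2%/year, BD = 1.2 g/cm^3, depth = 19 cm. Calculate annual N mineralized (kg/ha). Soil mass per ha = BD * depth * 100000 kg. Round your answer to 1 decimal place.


Step 1: Soil mass per ha = BD * depth * 100000 = 1.2 * 19 * 100000 = 2280000 kg
Step 2: Total N pool = soil mass * N%/100 = 2280000 * 0.233/100 = 5312.4 kg/ha
Step 3: N mineralized = N pool * rate%/100 = 5312.4 * 3.2/100 = 170.0 kg/ha/yr

170.0


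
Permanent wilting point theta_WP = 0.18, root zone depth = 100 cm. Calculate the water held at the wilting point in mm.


Step 1: Water (mm) = theta_WP * depth * 10
Step 2: Water = 0.18 * 100 * 10
Step 3: Water = 180.0 mm

180.0


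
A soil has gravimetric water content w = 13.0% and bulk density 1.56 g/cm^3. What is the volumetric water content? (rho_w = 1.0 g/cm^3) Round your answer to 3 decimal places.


Step 1: theta = (w / 100) * BD / rho_w
Step 2: theta = (13.0 / 100) * 1.56 / 1.0
Step 3: theta = 0.13 * 1.56
Step 4: theta = 0.203

0.203


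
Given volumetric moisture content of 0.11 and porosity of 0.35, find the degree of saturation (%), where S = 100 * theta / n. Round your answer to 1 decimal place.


Step 1: S = 100 * theta_v / n
Step 2: S = 100 * 0.11 / 0.35
Step 3: S = 31.4%

31.4


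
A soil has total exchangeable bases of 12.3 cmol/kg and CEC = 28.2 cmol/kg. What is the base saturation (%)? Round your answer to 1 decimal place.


Step 1: BS = 100 * (sum of bases) / CEC
Step 2: BS = 100 * 12.3 / 28.2
Step 3: BS = 43.6%

43.6


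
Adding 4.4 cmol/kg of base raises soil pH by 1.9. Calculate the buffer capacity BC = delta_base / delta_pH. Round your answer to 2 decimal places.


Step 1: BC = change in base / change in pH
Step 2: BC = 4.4 / 1.9
Step 3: BC = 2.32 cmol/(kg*pH unit)

2.32


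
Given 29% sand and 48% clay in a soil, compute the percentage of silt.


Step 1: sand + silt + clay = 100%
Step 2: silt = 100 - sand - clay
Step 3: silt = 100 - 29 - 48
Step 4: silt = 23%

23


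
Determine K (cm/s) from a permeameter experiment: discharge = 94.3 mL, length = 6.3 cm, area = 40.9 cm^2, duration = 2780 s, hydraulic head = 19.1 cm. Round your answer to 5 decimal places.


Step 1: K = Q * L / (A * t * h)
Step 2: Numerator = 94.3 * 6.3 = 594.09
Step 3: Denominator = 40.9 * 2780 * 19.1 = 2171708.2
Step 4: K = 594.09 / 2171708.2 = 0.00027 cm/s

0.00027


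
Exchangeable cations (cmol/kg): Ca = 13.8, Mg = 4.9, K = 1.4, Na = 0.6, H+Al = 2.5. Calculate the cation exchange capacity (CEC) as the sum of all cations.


Step 1: CEC = Ca + Mg + K + Na + (H+Al)
Step 2: CEC = 13.8 + 4.9 + 1.4 + 0.6 + 2.5
Step 3: CEC = 23.2 cmol/kg

23.2


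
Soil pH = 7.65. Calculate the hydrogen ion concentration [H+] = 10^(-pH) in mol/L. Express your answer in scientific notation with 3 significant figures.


Step 1: [H+] = 10^(-pH)
Step 2: [H+] = 10^(-7.65)
Step 3: [H+] = 2.24e-08 mol/L

2.24e-08


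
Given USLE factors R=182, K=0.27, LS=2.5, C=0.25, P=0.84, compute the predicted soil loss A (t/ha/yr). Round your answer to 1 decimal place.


Step 1: A = R * K * LS * C * P
Step 2: R * K = 182 * 0.27 = 49.14
Step 3: (R*K) * LS = 49.14 * 2.5 = 122.85
Step 4: * C * P = 122.85 * 0.25 * 0.84 = 25.8
Step 5: A = 25.8 t/(ha*yr)

25.8


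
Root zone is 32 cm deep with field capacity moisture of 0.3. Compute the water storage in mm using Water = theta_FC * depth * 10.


Step 1: Water (mm) = theta_FC * depth (cm) * 10
Step 2: Water = 0.3 * 32 * 10
Step 3: Water = 96.0 mm

96.0


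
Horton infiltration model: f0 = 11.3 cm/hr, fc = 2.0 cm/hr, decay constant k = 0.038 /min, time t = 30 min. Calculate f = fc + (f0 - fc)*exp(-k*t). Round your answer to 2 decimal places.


Step 1: f = fc + (f0 - fc) * exp(-k * t)
Step 2: exp(-0.038 * 30) = 0.319819
Step 3: f = 2.0 + (11.3 - 2.0) * 0.319819
Step 4: f = 2.0 + 9.3 * 0.319819
Step 5: f = 4.97 cm/hr

4.97


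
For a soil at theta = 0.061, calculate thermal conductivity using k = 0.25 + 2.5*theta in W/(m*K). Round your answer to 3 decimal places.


Step 1: k = 0.25 + 2.5 * theta
Step 2: k = 0.25 + 2.5 * 0.061
Step 3: k = 0.25 + 0.153
Step 4: k = 0.403 W/(m*K)

0.403


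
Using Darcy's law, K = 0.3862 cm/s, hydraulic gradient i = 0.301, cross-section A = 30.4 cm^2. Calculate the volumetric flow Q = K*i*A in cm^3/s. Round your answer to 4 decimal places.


Step 1: Apply Darcy's law: Q = K * i * A
Step 2: Q = 0.3862 * 0.301 * 30.4
Step 3: Q = 3.5339 cm^3/s

3.5339


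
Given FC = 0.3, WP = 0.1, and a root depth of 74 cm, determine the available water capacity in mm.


Step 1: Available water = (FC - WP) * depth * 10
Step 2: AW = (0.3 - 0.1) * 74 * 10
Step 3: AW = 0.2 * 74 * 10
Step 4: AW = 148.0 mm

148.0


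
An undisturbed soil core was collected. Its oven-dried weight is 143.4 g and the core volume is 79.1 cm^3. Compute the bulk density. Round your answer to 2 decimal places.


Step 1: Identify the formula: BD = dry mass / volume
Step 2: Substitute values: BD = 143.4 / 79.1
Step 3: BD = 1.81 g/cm^3

1.81


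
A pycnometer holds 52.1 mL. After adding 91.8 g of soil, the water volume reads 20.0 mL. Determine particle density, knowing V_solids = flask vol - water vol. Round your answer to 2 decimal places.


Step 1: Volume of solids = flask volume - water volume with soil
Step 2: V_solids = 52.1 - 20.0 = 32.1 mL
Step 3: Particle density = mass / V_solids = 91.8 / 32.1 = 2.86 g/cm^3

2.86


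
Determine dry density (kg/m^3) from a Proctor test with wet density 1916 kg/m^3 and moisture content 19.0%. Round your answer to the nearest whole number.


Step 1: Dry density = wet density / (1 + w/100)
Step 2: Dry density = 1916 / (1 + 19.0/100)
Step 3: Dry density = 1916 / 1.19
Step 4: Dry density = 1610 kg/m^3

1610


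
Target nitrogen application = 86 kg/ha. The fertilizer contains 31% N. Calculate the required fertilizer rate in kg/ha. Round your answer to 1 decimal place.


Step 1: Fertilizer rate = target N / (N content / 100)
Step 2: Rate = 86 / (31 / 100)
Step 3: Rate = 86 / 0.31
Step 4: Rate = 277.4 kg/ha

277.4


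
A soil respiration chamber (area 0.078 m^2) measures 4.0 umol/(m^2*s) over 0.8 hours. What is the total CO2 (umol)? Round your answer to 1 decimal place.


Step 1: Convert time to seconds: 0.8 hr * 3600 = 2880.0 s
Step 2: Total = flux * area * time_s
Step 3: Total = 4.0 * 0.078 * 2880.0
Step 4: Total = 898.6 umol

898.6


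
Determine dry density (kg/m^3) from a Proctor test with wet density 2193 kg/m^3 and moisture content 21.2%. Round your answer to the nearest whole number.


Step 1: Dry density = wet density / (1 + w/100)
Step 2: Dry density = 2193 / (1 + 21.2/100)
Step 3: Dry density = 2193 / 1.212
Step 4: Dry density = 1809 kg/m^3

1809


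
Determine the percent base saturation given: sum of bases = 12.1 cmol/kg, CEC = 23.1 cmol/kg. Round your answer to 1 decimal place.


Step 1: BS = 100 * (sum of bases) / CEC
Step 2: BS = 100 * 12.1 / 23.1
Step 3: BS = 52.4%

52.4


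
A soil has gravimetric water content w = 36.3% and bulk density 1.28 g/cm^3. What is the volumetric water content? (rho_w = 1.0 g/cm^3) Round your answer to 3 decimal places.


Step 1: theta = (w / 100) * BD / rho_w
Step 2: theta = (36.3 / 100) * 1.28 / 1.0
Step 3: theta = 0.363 * 1.28
Step 4: theta = 0.465

0.465


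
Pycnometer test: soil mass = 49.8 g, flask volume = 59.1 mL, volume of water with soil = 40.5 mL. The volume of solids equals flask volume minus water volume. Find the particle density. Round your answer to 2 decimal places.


Step 1: Volume of solids = flask volume - water volume with soil
Step 2: V_solids = 59.1 - 40.5 = 18.6 mL
Step 3: Particle density = mass / V_solids = 49.8 / 18.6 = 2.68 g/cm^3

2.68


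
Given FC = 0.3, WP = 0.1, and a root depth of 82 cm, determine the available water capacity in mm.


Step 1: Available water = (FC - WP) * depth * 10
Step 2: AW = (0.3 - 0.1) * 82 * 10
Step 3: AW = 0.2 * 82 * 10
Step 4: AW = 164.0 mm

164.0


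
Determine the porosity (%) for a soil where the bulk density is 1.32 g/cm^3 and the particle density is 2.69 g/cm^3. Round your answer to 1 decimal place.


Step 1: Formula: n = 100 * (1 - BD / PD)
Step 2: n = 100 * (1 - 1.32 / 2.69)
Step 3: n = 100 * (1 - 0.49071)
Step 4: n = 50.9%

50.9


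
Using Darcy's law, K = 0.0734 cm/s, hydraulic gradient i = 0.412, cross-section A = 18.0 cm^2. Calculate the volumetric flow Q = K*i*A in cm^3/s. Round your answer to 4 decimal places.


Step 1: Apply Darcy's law: Q = K * i * A
Step 2: Q = 0.0734 * 0.412 * 18.0
Step 3: Q = 0.5443 cm^3/s

0.5443


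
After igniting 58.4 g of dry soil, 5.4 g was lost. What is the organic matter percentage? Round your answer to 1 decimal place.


Step 1: OM% = 100 * LOI / sample mass
Step 2: OM = 100 * 5.4 / 58.4
Step 3: OM = 9.2%

9.2


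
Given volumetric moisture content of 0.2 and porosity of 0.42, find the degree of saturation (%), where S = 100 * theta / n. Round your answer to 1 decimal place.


Step 1: S = 100 * theta_v / n
Step 2: S = 100 * 0.2 / 0.42
Step 3: S = 47.6%

47.6


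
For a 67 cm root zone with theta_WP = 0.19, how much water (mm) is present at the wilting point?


Step 1: Water (mm) = theta_WP * depth * 10
Step 2: Water = 0.19 * 67 * 10
Step 3: Water = 127.3 mm

127.3


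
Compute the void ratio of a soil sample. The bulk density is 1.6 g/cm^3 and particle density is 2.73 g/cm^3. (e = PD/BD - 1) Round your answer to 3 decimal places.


Step 1: e = PD / BD - 1
Step 2: e = 2.73 / 1.6 - 1
Step 3: e = 1.70625 - 1
Step 4: e = 0.706

0.706


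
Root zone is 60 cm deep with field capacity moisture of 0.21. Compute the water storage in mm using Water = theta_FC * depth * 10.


Step 1: Water (mm) = theta_FC * depth (cm) * 10
Step 2: Water = 0.21 * 60 * 10
Step 3: Water = 126.0 mm

126.0


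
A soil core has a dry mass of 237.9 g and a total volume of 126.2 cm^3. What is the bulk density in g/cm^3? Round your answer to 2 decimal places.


Step 1: Identify the formula: BD = dry mass / volume
Step 2: Substitute values: BD = 237.9 / 126.2
Step 3: BD = 1.89 g/cm^3

1.89


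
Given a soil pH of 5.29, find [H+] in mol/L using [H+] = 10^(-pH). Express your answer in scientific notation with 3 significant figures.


Step 1: [H+] = 10^(-pH)
Step 2: [H+] = 10^(-5.29)
Step 3: [H+] = 5.13e-06 mol/L

5.13e-06


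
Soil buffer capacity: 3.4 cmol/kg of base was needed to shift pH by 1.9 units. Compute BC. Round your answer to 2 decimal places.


Step 1: BC = change in base / change in pH
Step 2: BC = 3.4 / 1.9
Step 3: BC = 1.79 cmol/(kg*pH unit)

1.79


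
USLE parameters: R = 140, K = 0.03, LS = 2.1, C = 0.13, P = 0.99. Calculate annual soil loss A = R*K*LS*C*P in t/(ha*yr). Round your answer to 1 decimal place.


Step 1: A = R * K * LS * C * P
Step 2: R * K = 140 * 0.03 = 4.2
Step 3: (R*K) * LS = 4.2 * 2.1 = 8.82
Step 4: * C * P = 8.82 * 0.13 * 0.99 = 1.1
Step 5: A = 1.1 t/(ha*yr)

1.1


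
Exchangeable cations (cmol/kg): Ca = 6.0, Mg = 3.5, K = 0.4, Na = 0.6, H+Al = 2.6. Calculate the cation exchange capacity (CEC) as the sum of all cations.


Step 1: CEC = Ca + Mg + K + Na + (H+Al)
Step 2: CEC = 6.0 + 3.5 + 0.4 + 0.6 + 2.6
Step 3: CEC = 13.1 cmol/kg

13.1


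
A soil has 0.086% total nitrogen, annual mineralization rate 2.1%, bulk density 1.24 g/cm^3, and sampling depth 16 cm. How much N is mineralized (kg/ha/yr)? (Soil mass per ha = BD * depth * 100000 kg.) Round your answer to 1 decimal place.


Step 1: Soil mass per ha = BD * depth * 100000 = 1.24 * 16 * 100000 = 1984000 kg
Step 2: Total N pool = soil mass * N%/100 = 1984000 * 0.086/100 = 1706.24 kg/ha
Step 3: N mineralized = N pool * rate%/100 = 1706.24 * 2.1/100 = 35.8 kg/ha/yr

35.8


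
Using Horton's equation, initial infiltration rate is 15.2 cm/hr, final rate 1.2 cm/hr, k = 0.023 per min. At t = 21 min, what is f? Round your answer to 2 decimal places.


Step 1: f = fc + (f0 - fc) * exp(-k * t)
Step 2: exp(-0.023 * 21) = 0.61693
Step 3: f = 1.2 + (15.2 - 1.2) * 0.61693
Step 4: f = 1.2 + 14.0 * 0.61693
Step 5: f = 9.84 cm/hr

9.84


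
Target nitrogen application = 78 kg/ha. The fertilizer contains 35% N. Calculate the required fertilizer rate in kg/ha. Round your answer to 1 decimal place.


Step 1: Fertilizer rate = target N / (N content / 100)
Step 2: Rate = 78 / (35 / 100)
Step 3: Rate = 78 / 0.35
Step 4: Rate = 222.9 kg/ha

222.9


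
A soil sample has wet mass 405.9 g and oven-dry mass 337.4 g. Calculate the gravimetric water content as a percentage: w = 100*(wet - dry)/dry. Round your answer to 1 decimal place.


Step 1: Water mass = wet - dry = 405.9 - 337.4 = 68.5 g
Step 2: w = 100 * water mass / dry mass
Step 3: w = 100 * 68.5 / 337.4 = 20.3%

20.3


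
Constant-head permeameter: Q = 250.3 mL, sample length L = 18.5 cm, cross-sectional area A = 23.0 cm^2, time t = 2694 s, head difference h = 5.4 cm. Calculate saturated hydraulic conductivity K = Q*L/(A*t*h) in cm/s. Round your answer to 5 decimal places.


Step 1: K = Q * L / (A * t * h)
Step 2: Numerator = 250.3 * 18.5 = 4630.55
Step 3: Denominator = 23.0 * 2694 * 5.4 = 334594.8
Step 4: K = 4630.55 / 334594.8 = 0.01384 cm/s

0.01384


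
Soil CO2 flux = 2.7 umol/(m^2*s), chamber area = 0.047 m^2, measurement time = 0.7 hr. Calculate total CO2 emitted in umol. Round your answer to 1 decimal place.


Step 1: Convert time to seconds: 0.7 hr * 3600 = 2520.0 s
Step 2: Total = flux * area * time_s
Step 3: Total = 2.7 * 0.047 * 2520.0
Step 4: Total = 319.8 umol

319.8


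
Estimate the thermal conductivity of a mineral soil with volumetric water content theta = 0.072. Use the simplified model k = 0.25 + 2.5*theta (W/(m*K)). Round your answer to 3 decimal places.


Step 1: k = 0.25 + 2.5 * theta
Step 2: k = 0.25 + 2.5 * 0.072
Step 3: k = 0.25 + 0.18
Step 4: k = 0.43 W/(m*K)

0.43


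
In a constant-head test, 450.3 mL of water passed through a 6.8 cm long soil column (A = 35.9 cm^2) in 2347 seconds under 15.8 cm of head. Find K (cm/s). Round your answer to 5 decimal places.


Step 1: K = Q * L / (A * t * h)
Step 2: Numerator = 450.3 * 6.8 = 3062.04
Step 3: Denominator = 35.9 * 2347 * 15.8 = 1331265.34
Step 4: K = 3062.04 / 1331265.34 = 0.0023 cm/s

0.0023


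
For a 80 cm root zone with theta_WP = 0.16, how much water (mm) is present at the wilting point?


Step 1: Water (mm) = theta_WP * depth * 10
Step 2: Water = 0.16 * 80 * 10
Step 3: Water = 128.0 mm

128.0


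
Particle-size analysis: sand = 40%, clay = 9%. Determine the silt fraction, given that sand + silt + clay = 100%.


Step 1: sand + silt + clay = 100%
Step 2: silt = 100 - sand - clay
Step 3: silt = 100 - 40 - 9
Step 4: silt = 51%

51


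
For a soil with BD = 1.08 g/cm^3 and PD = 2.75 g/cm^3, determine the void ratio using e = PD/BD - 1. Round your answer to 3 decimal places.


Step 1: e = PD / BD - 1
Step 2: e = 2.75 / 1.08 - 1
Step 3: e = 2.5463 - 1
Step 4: e = 1.546

1.546


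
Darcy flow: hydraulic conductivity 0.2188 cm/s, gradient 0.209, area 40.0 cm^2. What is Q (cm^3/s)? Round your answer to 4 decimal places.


Step 1: Apply Darcy's law: Q = K * i * A
Step 2: Q = 0.2188 * 0.209 * 40.0
Step 3: Q = 1.8292 cm^3/s

1.8292


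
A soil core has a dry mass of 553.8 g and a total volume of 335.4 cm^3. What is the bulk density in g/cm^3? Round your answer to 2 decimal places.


Step 1: Identify the formula: BD = dry mass / volume
Step 2: Substitute values: BD = 553.8 / 335.4
Step 3: BD = 1.65 g/cm^3

1.65


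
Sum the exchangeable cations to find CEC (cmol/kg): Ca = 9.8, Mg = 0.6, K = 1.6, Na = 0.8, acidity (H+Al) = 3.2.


Step 1: CEC = Ca + Mg + K + Na + (H+Al)
Step 2: CEC = 9.8 + 0.6 + 1.6 + 0.8 + 3.2
Step 3: CEC = 16.0 cmol/kg

16.0


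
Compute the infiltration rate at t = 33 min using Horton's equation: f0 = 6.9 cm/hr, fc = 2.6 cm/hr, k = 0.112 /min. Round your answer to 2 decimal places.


Step 1: f = fc + (f0 - fc) * exp(-k * t)
Step 2: exp(-0.112 * 33) = 0.024823
Step 3: f = 2.6 + (6.9 - 2.6) * 0.024823
Step 4: f = 2.6 + 4.3 * 0.024823
Step 5: f = 2.71 cm/hr

2.71


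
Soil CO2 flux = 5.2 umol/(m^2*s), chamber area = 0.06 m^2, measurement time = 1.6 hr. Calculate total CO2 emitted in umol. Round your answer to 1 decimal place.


Step 1: Convert time to seconds: 1.6 hr * 3600 = 5760.0 s
Step 2: Total = flux * area * time_s
Step 3: Total = 5.2 * 0.06 * 5760.0
Step 4: Total = 1797.1 umol

1797.1


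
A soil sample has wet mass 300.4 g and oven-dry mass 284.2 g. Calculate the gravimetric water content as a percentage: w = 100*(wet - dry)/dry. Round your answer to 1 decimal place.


Step 1: Water mass = wet - dry = 300.4 - 284.2 = 16.2 g
Step 2: w = 100 * water mass / dry mass
Step 3: w = 100 * 16.2 / 284.2 = 5.7%

5.7


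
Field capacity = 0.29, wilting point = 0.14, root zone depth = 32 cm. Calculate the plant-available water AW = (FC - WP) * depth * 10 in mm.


Step 1: Available water = (FC - WP) * depth * 10
Step 2: AW = (0.29 - 0.14) * 32 * 10
Step 3: AW = 0.15 * 32 * 10
Step 4: AW = 48.0 mm

48.0


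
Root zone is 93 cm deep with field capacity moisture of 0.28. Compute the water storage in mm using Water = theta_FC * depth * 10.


Step 1: Water (mm) = theta_FC * depth (cm) * 10
Step 2: Water = 0.28 * 93 * 10
Step 3: Water = 260.4 mm

260.4


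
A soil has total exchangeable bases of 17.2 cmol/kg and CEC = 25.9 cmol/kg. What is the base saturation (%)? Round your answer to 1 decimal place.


Step 1: BS = 100 * (sum of bases) / CEC
Step 2: BS = 100 * 17.2 / 25.9
Step 3: BS = 66.4%

66.4


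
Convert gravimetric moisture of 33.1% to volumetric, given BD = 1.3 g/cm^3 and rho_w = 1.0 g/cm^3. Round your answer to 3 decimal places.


Step 1: theta = (w / 100) * BD / rho_w
Step 2: theta = (33.1 / 100) * 1.3 / 1.0
Step 3: theta = 0.331 * 1.3
Step 4: theta = 0.43

0.43


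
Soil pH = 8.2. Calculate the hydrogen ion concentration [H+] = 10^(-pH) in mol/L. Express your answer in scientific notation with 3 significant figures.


Step 1: [H+] = 10^(-pH)
Step 2: [H+] = 10^(-8.2)
Step 3: [H+] = 6.31e-09 mol/L

6.31e-09


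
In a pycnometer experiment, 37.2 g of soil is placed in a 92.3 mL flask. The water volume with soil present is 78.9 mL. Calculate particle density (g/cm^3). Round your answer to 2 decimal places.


Step 1: Volume of solids = flask volume - water volume with soil
Step 2: V_solids = 92.3 - 78.9 = 13.4 mL
Step 3: Particle density = mass / V_solids = 37.2 / 13.4 = 2.78 g/cm^3

2.78


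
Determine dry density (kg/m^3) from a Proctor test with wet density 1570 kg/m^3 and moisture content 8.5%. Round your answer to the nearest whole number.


Step 1: Dry density = wet density / (1 + w/100)
Step 2: Dry density = 1570 / (1 + 8.5/100)
Step 3: Dry density = 1570 / 1.085
Step 4: Dry density = 1447 kg/m^3

1447


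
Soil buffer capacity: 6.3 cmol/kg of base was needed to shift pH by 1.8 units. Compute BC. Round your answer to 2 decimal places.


Step 1: BC = change in base / change in pH
Step 2: BC = 6.3 / 1.8
Step 3: BC = 3.5 cmol/(kg*pH unit)

3.5


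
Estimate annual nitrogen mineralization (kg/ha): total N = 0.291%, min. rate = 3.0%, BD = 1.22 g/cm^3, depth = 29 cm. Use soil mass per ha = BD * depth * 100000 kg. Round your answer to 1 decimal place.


Step 1: Soil mass per ha = BD * depth * 100000 = 1.22 * 29 * 100000 = 3538000 kg
Step 2: Total N pool = soil mass * N%/100 = 3538000 * 0.291/100 = 10295.58 kg/ha
Step 3: N mineralized = N pool * rate%/100 = 10295.58 * 3.0/100 = 308.9 kg/ha/yr

308.9


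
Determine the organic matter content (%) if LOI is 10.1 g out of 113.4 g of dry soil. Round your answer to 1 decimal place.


Step 1: OM% = 100 * LOI / sample mass
Step 2: OM = 100 * 10.1 / 113.4
Step 3: OM = 8.9%

8.9


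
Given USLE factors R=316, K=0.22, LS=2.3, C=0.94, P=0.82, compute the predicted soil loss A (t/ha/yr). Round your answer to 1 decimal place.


Step 1: A = R * K * LS * C * P
Step 2: R * K = 316 * 0.22 = 69.52
Step 3: (R*K) * LS = 69.52 * 2.3 = 159.896
Step 4: * C * P = 159.896 * 0.94 * 0.82 = 123.2
Step 5: A = 123.2 t/(ha*yr)

123.2


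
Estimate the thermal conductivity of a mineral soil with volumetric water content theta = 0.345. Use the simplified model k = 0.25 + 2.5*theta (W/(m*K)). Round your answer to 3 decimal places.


Step 1: k = 0.25 + 2.5 * theta
Step 2: k = 0.25 + 2.5 * 0.345
Step 3: k = 0.25 + 0.863
Step 4: k = 1.113 W/(m*K)

1.113


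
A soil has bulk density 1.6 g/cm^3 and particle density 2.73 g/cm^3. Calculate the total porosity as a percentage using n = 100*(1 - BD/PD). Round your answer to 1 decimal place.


Step 1: Formula: n = 100 * (1 - BD / PD)
Step 2: n = 100 * (1 - 1.6 / 2.73)
Step 3: n = 100 * (1 - 0.58608)
Step 4: n = 41.4%

41.4


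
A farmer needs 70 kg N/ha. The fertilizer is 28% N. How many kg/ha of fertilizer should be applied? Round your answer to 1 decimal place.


Step 1: Fertilizer rate = target N / (N content / 100)
Step 2: Rate = 70 / (28 / 100)
Step 3: Rate = 70 / 0.28
Step 4: Rate = 250.0 kg/ha

250.0


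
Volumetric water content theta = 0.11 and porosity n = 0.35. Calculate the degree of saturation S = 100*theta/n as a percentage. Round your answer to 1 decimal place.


Step 1: S = 100 * theta_v / n
Step 2: S = 100 * 0.11 / 0.35
Step 3: S = 31.4%

31.4


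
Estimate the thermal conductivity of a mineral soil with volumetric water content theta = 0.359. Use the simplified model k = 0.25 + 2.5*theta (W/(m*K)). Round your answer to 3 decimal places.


Step 1: k = 0.25 + 2.5 * theta
Step 2: k = 0.25 + 2.5 * 0.359
Step 3: k = 0.25 + 0.898
Step 4: k = 1.148 W/(m*K)

1.148


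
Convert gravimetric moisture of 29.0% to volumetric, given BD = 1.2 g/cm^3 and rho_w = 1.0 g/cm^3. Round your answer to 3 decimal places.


Step 1: theta = (w / 100) * BD / rho_w
Step 2: theta = (29.0 / 100) * 1.2 / 1.0
Step 3: theta = 0.29 * 1.2
Step 4: theta = 0.348

0.348


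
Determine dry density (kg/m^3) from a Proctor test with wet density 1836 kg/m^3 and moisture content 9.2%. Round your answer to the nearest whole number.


Step 1: Dry density = wet density / (1 + w/100)
Step 2: Dry density = 1836 / (1 + 9.2/100)
Step 3: Dry density = 1836 / 1.092
Step 4: Dry density = 1681 kg/m^3

1681


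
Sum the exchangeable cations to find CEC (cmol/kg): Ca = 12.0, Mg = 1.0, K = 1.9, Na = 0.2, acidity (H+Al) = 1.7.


Step 1: CEC = Ca + Mg + K + Na + (H+Al)
Step 2: CEC = 12.0 + 1.0 + 1.9 + 0.2 + 1.7
Step 3: CEC = 16.8 cmol/kg

16.8


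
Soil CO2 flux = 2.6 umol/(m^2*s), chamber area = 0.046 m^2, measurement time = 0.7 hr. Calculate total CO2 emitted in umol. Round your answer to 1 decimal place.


Step 1: Convert time to seconds: 0.7 hr * 3600 = 2520.0 s
Step 2: Total = flux * area * time_s
Step 3: Total = 2.6 * 0.046 * 2520.0
Step 4: Total = 301.4 umol

301.4


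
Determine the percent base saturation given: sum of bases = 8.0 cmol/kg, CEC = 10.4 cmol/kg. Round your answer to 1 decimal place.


Step 1: BS = 100 * (sum of bases) / CEC
Step 2: BS = 100 * 8.0 / 10.4
Step 3: BS = 76.9%

76.9


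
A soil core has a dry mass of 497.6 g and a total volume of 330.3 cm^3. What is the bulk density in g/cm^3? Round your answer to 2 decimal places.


Step 1: Identify the formula: BD = dry mass / volume
Step 2: Substitute values: BD = 497.6 / 330.3
Step 3: BD = 1.51 g/cm^3

1.51


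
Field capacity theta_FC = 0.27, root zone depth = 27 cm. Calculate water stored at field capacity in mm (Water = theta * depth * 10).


Step 1: Water (mm) = theta_FC * depth (cm) * 10
Step 2: Water = 0.27 * 27 * 10
Step 3: Water = 72.9 mm

72.9


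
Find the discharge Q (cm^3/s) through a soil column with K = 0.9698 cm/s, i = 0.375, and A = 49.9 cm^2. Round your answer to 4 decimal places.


Step 1: Apply Darcy's law: Q = K * i * A
Step 2: Q = 0.9698 * 0.375 * 49.9
Step 3: Q = 18.1474 cm^3/s

18.1474


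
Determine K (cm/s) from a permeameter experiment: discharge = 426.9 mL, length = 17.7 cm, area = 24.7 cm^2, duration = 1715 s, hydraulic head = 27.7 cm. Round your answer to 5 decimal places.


Step 1: K = Q * L / (A * t * h)
Step 2: Numerator = 426.9 * 17.7 = 7556.13
Step 3: Denominator = 24.7 * 1715 * 27.7 = 1173385.85
Step 4: K = 7556.13 / 1173385.85 = 0.00644 cm/s

0.00644


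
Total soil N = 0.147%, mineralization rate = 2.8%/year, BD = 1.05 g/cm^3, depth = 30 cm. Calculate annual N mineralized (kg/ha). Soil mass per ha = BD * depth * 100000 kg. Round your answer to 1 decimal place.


Step 1: Soil mass per ha = BD * depth * 100000 = 1.05 * 30 * 100000 = 3150000 kg
Step 2: Total N pool = soil mass * N%/100 = 3150000 * 0.147/100 = 4630.5 kg/ha
Step 3: N mineralized = N pool * rate%/100 = 4630.5 * 2.8/100 = 129.7 kg/ha/yr

129.7


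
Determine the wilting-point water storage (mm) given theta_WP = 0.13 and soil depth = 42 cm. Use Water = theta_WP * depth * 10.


Step 1: Water (mm) = theta_WP * depth * 10
Step 2: Water = 0.13 * 42 * 10
Step 3: Water = 54.6 mm

54.6


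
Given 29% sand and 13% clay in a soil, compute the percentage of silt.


Step 1: sand + silt + clay = 100%
Step 2: silt = 100 - sand - clay
Step 3: silt = 100 - 29 - 13
Step 4: silt = 58%

58


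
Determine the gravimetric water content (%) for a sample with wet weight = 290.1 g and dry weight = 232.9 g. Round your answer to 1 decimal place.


Step 1: Water mass = wet - dry = 290.1 - 232.9 = 57.2 g
Step 2: w = 100 * water mass / dry mass
Step 3: w = 100 * 57.2 / 232.9 = 24.6%

24.6


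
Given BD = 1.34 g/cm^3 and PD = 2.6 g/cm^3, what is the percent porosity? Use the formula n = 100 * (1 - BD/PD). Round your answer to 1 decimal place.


Step 1: Formula: n = 100 * (1 - BD / PD)
Step 2: n = 100 * (1 - 1.34 / 2.6)
Step 3: n = 100 * (1 - 0.51538)
Step 4: n = 48.5%

48.5


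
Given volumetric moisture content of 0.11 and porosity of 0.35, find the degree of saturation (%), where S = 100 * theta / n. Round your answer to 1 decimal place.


Step 1: S = 100 * theta_v / n
Step 2: S = 100 * 0.11 / 0.35
Step 3: S = 31.4%

31.4


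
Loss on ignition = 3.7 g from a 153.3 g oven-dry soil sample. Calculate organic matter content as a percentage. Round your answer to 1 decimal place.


Step 1: OM% = 100 * LOI / sample mass
Step 2: OM = 100 * 3.7 / 153.3
Step 3: OM = 2.4%

2.4


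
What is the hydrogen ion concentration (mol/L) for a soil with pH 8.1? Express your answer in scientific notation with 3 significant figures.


Step 1: [H+] = 10^(-pH)
Step 2: [H+] = 10^(-8.1)
Step 3: [H+] = 7.94e-09 mol/L

7.94e-09


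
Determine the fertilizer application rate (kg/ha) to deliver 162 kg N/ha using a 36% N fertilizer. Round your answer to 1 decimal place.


Step 1: Fertilizer rate = target N / (N content / 100)
Step 2: Rate = 162 / (36 / 100)
Step 3: Rate = 162 / 0.36
Step 4: Rate = 450.0 kg/ha

450.0


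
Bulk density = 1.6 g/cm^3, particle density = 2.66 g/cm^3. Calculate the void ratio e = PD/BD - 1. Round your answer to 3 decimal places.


Step 1: e = PD / BD - 1
Step 2: e = 2.66 / 1.6 - 1
Step 3: e = 1.6625 - 1
Step 4: e = 0.663

0.663


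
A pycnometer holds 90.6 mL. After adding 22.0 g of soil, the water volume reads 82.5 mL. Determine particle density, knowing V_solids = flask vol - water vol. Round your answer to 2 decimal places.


Step 1: Volume of solids = flask volume - water volume with soil
Step 2: V_solids = 90.6 - 82.5 = 8.1 mL
Step 3: Particle density = mass / V_solids = 22.0 / 8.1 = 2.72 g/cm^3

2.72


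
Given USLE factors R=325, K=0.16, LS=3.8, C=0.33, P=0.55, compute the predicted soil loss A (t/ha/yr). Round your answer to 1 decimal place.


Step 1: A = R * K * LS * C * P
Step 2: R * K = 325 * 0.16 = 52.0
Step 3: (R*K) * LS = 52.0 * 3.8 = 197.6
Step 4: * C * P = 197.6 * 0.33 * 0.55 = 35.9
Step 5: A = 35.9 t/(ha*yr)

35.9


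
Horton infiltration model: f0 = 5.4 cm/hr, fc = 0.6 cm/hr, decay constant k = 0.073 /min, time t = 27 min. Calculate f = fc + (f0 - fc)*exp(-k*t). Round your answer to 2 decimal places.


Step 1: f = fc + (f0 - fc) * exp(-k * t)
Step 2: exp(-0.073 * 27) = 0.139317
Step 3: f = 0.6 + (5.4 - 0.6) * 0.139317
Step 4: f = 0.6 + 4.8 * 0.139317
Step 5: f = 1.27 cm/hr

1.27


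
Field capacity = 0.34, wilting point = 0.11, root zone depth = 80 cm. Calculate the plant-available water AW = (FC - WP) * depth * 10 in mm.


Step 1: Available water = (FC - WP) * depth * 10
Step 2: AW = (0.34 - 0.11) * 80 * 10
Step 3: AW = 0.23 * 80 * 10
Step 4: AW = 184.0 mm

184.0


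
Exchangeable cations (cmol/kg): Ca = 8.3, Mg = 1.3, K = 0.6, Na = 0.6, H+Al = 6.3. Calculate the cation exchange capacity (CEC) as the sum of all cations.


Step 1: CEC = Ca + Mg + K + Na + (H+Al)
Step 2: CEC = 8.3 + 1.3 + 0.6 + 0.6 + 6.3
Step 3: CEC = 17.1 cmol/kg

17.1


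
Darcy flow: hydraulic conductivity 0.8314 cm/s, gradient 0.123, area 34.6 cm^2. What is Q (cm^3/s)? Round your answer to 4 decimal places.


Step 1: Apply Darcy's law: Q = K * i * A
Step 2: Q = 0.8314 * 0.123 * 34.6
Step 3: Q = 3.5383 cm^3/s

3.5383


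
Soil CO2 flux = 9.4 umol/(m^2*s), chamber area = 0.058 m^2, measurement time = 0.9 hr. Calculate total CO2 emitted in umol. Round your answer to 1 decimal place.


Step 1: Convert time to seconds: 0.9 hr * 3600 = 3240.0 s
Step 2: Total = flux * area * time_s
Step 3: Total = 9.4 * 0.058 * 3240.0
Step 4: Total = 1766.4 umol

1766.4


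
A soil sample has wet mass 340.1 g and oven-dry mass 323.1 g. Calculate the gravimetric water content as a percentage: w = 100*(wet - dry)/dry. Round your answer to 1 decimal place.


Step 1: Water mass = wet - dry = 340.1 - 323.1 = 17.0 g
Step 2: w = 100 * water mass / dry mass
Step 3: w = 100 * 17.0 / 323.1 = 5.3%

5.3


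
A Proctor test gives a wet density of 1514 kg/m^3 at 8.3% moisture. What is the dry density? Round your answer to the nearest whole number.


Step 1: Dry density = wet density / (1 + w/100)
Step 2: Dry density = 1514 / (1 + 8.3/100)
Step 3: Dry density = 1514 / 1.083
Step 4: Dry density = 1398 kg/m^3

1398


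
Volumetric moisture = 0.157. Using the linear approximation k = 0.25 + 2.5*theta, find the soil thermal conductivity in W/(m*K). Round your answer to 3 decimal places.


Step 1: k = 0.25 + 2.5 * theta
Step 2: k = 0.25 + 2.5 * 0.157
Step 3: k = 0.25 + 0.393
Step 4: k = 0.643 W/(m*K)

0.643


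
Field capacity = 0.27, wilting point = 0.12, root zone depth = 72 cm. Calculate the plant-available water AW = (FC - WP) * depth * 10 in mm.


Step 1: Available water = (FC - WP) * depth * 10
Step 2: AW = (0.27 - 0.12) * 72 * 10
Step 3: AW = 0.15 * 72 * 10
Step 4: AW = 108.0 mm

108.0


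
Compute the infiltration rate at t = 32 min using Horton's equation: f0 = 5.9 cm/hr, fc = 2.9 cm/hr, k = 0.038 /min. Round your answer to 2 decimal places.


Step 1: f = fc + (f0 - fc) * exp(-k * t)
Step 2: exp(-0.038 * 32) = 0.296413
Step 3: f = 2.9 + (5.9 - 2.9) * 0.296413
Step 4: f = 2.9 + 3.0 * 0.296413
Step 5: f = 3.79 cm/hr

3.79


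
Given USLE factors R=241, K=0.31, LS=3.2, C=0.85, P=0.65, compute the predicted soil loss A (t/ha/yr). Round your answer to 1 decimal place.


Step 1: A = R * K * LS * C * P
Step 2: R * K = 241 * 0.31 = 74.71
Step 3: (R*K) * LS = 74.71 * 3.2 = 239.072
Step 4: * C * P = 239.072 * 0.85 * 0.65 = 132.1
Step 5: A = 132.1 t/(ha*yr)

132.1


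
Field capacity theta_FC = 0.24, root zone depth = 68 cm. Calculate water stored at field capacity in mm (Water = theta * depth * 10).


Step 1: Water (mm) = theta_FC * depth (cm) * 10
Step 2: Water = 0.24 * 68 * 10
Step 3: Water = 163.2 mm

163.2


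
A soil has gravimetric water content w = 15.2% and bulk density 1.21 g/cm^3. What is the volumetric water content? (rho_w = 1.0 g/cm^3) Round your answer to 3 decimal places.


Step 1: theta = (w / 100) * BD / rho_w
Step 2: theta = (15.2 / 100) * 1.21 / 1.0
Step 3: theta = 0.152 * 1.21
Step 4: theta = 0.184

0.184


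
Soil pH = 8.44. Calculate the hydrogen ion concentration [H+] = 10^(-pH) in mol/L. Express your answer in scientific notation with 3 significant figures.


Step 1: [H+] = 10^(-pH)
Step 2: [H+] = 10^(-8.44)
Step 3: [H+] = 3.63e-09 mol/L

3.63e-09


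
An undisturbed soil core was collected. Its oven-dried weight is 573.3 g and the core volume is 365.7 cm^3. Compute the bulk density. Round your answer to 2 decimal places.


Step 1: Identify the formula: BD = dry mass / volume
Step 2: Substitute values: BD = 573.3 / 365.7
Step 3: BD = 1.57 g/cm^3

1.57


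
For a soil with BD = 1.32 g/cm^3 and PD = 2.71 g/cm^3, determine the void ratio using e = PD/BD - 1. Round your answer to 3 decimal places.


Step 1: e = PD / BD - 1
Step 2: e = 2.71 / 1.32 - 1
Step 3: e = 2.05303 - 1
Step 4: e = 1.053

1.053


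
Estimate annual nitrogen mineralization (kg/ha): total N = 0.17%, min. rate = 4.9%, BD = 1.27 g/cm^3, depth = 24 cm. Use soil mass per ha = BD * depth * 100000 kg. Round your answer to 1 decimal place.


Step 1: Soil mass per ha = BD * depth * 100000 = 1.27 * 24 * 100000 = 3048000 kg
Step 2: Total N pool = soil mass * N%/100 = 3048000 * 0.17/100 = 5181.6 kg/ha
Step 3: N mineralized = N pool * rate%/100 = 5181.6 * 4.9/100 = 253.9 kg/ha/yr

253.9


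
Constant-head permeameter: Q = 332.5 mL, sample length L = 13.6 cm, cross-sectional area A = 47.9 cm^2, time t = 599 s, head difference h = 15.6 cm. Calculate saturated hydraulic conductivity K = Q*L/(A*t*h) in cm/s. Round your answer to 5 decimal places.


Step 1: K = Q * L / (A * t * h)
Step 2: Numerator = 332.5 * 13.6 = 4522.0
Step 3: Denominator = 47.9 * 599 * 15.6 = 447596.76
Step 4: K = 4522.0 / 447596.76 = 0.0101 cm/s

0.0101


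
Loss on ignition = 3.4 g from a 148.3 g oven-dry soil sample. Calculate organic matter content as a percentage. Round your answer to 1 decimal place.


Step 1: OM% = 100 * LOI / sample mass
Step 2: OM = 100 * 3.4 / 148.3
Step 3: OM = 2.3%

2.3
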